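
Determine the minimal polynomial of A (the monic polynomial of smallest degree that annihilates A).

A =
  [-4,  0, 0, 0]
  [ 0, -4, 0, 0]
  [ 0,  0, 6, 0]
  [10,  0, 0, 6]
x^2 - 2*x - 24

The characteristic polynomial is χ_A(x) = (x - 6)^2*(x + 4)^2, so the eigenvalues are known. The minimal polynomial is
  m_A(x) = Π_λ (x − λ)^{k_λ}
where k_λ is the size of the *largest* Jordan block for λ (equivalently, the smallest k with (A − λI)^k v = 0 for every generalised eigenvector v of λ).

  λ = -4: largest Jordan block has size 1, contributing (x + 4)
  λ = 6: largest Jordan block has size 1, contributing (x − 6)

So m_A(x) = (x - 6)*(x + 4) = x^2 - 2*x - 24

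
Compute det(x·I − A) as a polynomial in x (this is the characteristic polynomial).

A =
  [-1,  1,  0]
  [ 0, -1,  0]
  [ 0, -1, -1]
x^3 + 3*x^2 + 3*x + 1

Expanding det(x·I − A) (e.g. by cofactor expansion or by noting that A is similar to its Jordan form J, which has the same characteristic polynomial as A) gives
  χ_A(x) = x^3 + 3*x^2 + 3*x + 1
which factors as (x + 1)^3. The eigenvalues (with algebraic multiplicities) are λ = -1 with multiplicity 3.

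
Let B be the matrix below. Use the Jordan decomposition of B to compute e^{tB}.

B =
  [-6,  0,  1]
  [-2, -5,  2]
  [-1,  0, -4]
e^{tB} =
  [-t*exp(-5*t) + exp(-5*t), 0, t*exp(-5*t)]
  [-2*t*exp(-5*t), exp(-5*t), 2*t*exp(-5*t)]
  [-t*exp(-5*t), 0, t*exp(-5*t) + exp(-5*t)]

Strategy: write B = P · J · P⁻¹ where J is a Jordan canonical form, so e^{tB} = P · e^{tJ} · P⁻¹, and e^{tJ} can be computed block-by-block.

B has Jordan form
J =
  [-5,  1,  0]
  [ 0, -5,  0]
  [ 0,  0, -5]
(up to reordering of blocks).

Per-block formulas:
  For a 1×1 block at λ = -5: exp(t · [-5]) = [e^(-5t)].
  For a 2×2 Jordan block J_2(-5): exp(t · J_2(-5)) = e^(-5t)·(I + t·N), where N is the 2×2 nilpotent shift.

After assembling e^{tJ} and conjugating by P, we get:

e^{tB} =
  [-t*exp(-5*t) + exp(-5*t), 0, t*exp(-5*t)]
  [-2*t*exp(-5*t), exp(-5*t), 2*t*exp(-5*t)]
  [-t*exp(-5*t), 0, t*exp(-5*t) + exp(-5*t)]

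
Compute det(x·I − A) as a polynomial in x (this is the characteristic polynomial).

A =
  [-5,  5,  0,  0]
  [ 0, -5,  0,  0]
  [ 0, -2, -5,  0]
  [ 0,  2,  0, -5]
x^4 + 20*x^3 + 150*x^2 + 500*x + 625

Expanding det(x·I − A) (e.g. by cofactor expansion or by noting that A is similar to its Jordan form J, which has the same characteristic polynomial as A) gives
  χ_A(x) = x^4 + 20*x^3 + 150*x^2 + 500*x + 625
which factors as (x + 5)^4. The eigenvalues (with algebraic multiplicities) are λ = -5 with multiplicity 4.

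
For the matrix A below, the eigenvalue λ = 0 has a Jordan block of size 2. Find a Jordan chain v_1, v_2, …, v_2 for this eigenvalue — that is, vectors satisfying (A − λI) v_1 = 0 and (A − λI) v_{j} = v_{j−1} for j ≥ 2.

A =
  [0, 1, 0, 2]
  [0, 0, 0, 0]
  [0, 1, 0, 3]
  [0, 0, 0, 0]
A Jordan chain for λ = 0 of length 2:
v_1 = (1, 0, 1, 0)ᵀ
v_2 = (0, 1, 0, 0)ᵀ

Let N = A − (0)·I. We want v_2 with N^2 v_2 = 0 but N^1 v_2 ≠ 0; then v_{j-1} := N · v_j for j = 2, …, 2.

Pick v_2 = (0, 1, 0, 0)ᵀ.
Then v_1 = N · v_2 = (1, 0, 1, 0)ᵀ.

Sanity check: (A − (0)·I) v_1 = (0, 0, 0, 0)ᵀ = 0. ✓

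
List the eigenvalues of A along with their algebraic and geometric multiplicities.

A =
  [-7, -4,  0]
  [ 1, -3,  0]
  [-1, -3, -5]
λ = -5: alg = 3, geom = 1

Step 1 — factor the characteristic polynomial to read off the algebraic multiplicities:
  χ_A(x) = (x + 5)^3

Step 2 — compute geometric multiplicities via the rank-nullity identity g(λ) = n − rank(A − λI):
  rank(A − (-5)·I) = 2, so dim ker(A − (-5)·I) = n − 2 = 1

Summary:
  λ = -5: algebraic multiplicity = 3, geometric multiplicity = 1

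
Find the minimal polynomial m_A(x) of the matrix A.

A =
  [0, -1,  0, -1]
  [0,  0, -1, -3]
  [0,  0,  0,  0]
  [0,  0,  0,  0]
x^3

The characteristic polynomial is χ_A(x) = x^4, so the eigenvalues are known. The minimal polynomial is
  m_A(x) = Π_λ (x − λ)^{k_λ}
where k_λ is the size of the *largest* Jordan block for λ (equivalently, the smallest k with (A − λI)^k v = 0 for every generalised eigenvector v of λ).

  λ = 0: largest Jordan block has size 3, contributing (x − 0)^3

So m_A(x) = x^3 = x^3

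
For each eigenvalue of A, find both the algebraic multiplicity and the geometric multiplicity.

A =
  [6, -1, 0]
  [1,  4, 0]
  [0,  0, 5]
λ = 5: alg = 3, geom = 2

Step 1 — factor the characteristic polynomial to read off the algebraic multiplicities:
  χ_A(x) = (x - 5)^3

Step 2 — compute geometric multiplicities via the rank-nullity identity g(λ) = n − rank(A − λI):
  rank(A − (5)·I) = 1, so dim ker(A − (5)·I) = n − 1 = 2

Summary:
  λ = 5: algebraic multiplicity = 3, geometric multiplicity = 2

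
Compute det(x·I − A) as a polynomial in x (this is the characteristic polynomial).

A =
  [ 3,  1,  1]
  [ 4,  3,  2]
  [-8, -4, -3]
x^3 - 3*x^2 + 3*x - 1

Expanding det(x·I − A) (e.g. by cofactor expansion or by noting that A is similar to its Jordan form J, which has the same characteristic polynomial as A) gives
  χ_A(x) = x^3 - 3*x^2 + 3*x - 1
which factors as (x - 1)^3. The eigenvalues (with algebraic multiplicities) are λ = 1 with multiplicity 3.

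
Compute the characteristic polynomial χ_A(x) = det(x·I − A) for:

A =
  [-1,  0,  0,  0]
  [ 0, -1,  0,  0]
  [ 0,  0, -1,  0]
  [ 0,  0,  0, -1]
x^4 + 4*x^3 + 6*x^2 + 4*x + 1

Expanding det(x·I − A) (e.g. by cofactor expansion or by noting that A is similar to its Jordan form J, which has the same characteristic polynomial as A) gives
  χ_A(x) = x^4 + 4*x^3 + 6*x^2 + 4*x + 1
which factors as (x + 1)^4. The eigenvalues (with algebraic multiplicities) are λ = -1 with multiplicity 4.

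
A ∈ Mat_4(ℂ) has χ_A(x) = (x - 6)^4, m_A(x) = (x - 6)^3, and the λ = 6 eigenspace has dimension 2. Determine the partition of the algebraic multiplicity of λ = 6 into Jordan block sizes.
Block sizes for λ = 6: [3, 1]

Step 1 — from the characteristic polynomial, algebraic multiplicity of λ = 6 is 4. From dim ker(A − (6)·I) = 2, there are exactly 2 Jordan blocks for λ = 6.
Step 2 — from the minimal polynomial, the factor (x − 6)^3 tells us the largest block for λ = 6 has size 3.
Step 3 — with total size 4, 2 blocks, and largest block 3, the block sizes (in nonincreasing order) are [3, 1].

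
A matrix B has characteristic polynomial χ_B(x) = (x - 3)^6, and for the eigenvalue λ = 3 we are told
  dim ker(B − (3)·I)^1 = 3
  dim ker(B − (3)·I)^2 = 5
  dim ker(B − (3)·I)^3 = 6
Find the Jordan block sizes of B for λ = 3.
Block sizes for λ = 3: [3, 2, 1]

From the dimensions of kernels of powers, the number of Jordan blocks of size at least j is d_j − d_{j−1} where d_j = dim ker(N^j) (with d_0 = 0). Computing the differences gives [3, 2, 1].
The number of blocks of size exactly k is (#blocks of size ≥ k) − (#blocks of size ≥ k + 1), so the partition is: 1 block(s) of size 1, 1 block(s) of size 2, 1 block(s) of size 3.
In nonincreasing order the block sizes are [3, 2, 1].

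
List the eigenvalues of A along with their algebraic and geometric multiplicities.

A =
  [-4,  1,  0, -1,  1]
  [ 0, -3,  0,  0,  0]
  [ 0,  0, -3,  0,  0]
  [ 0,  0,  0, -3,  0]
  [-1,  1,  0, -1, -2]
λ = -3: alg = 5, geom = 4

Step 1 — factor the characteristic polynomial to read off the algebraic multiplicities:
  χ_A(x) = (x + 3)^5

Step 2 — compute geometric multiplicities via the rank-nullity identity g(λ) = n − rank(A − λI):
  rank(A − (-3)·I) = 1, so dim ker(A − (-3)·I) = n − 1 = 4

Summary:
  λ = -3: algebraic multiplicity = 5, geometric multiplicity = 4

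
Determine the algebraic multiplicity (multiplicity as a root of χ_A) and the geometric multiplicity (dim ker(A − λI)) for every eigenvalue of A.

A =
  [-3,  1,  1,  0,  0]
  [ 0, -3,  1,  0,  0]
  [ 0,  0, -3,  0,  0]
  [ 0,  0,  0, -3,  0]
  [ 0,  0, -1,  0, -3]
λ = -3: alg = 5, geom = 3

Step 1 — factor the characteristic polynomial to read off the algebraic multiplicities:
  χ_A(x) = (x + 3)^5

Step 2 — compute geometric multiplicities via the rank-nullity identity g(λ) = n − rank(A − λI):
  rank(A − (-3)·I) = 2, so dim ker(A − (-3)·I) = n − 2 = 3

Summary:
  λ = -3: algebraic multiplicity = 5, geometric multiplicity = 3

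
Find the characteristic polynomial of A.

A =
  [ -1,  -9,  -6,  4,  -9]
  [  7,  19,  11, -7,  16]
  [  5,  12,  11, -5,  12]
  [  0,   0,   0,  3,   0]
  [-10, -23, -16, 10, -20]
x^5 - 12*x^4 + 57*x^3 - 134*x^2 + 156*x - 72

Expanding det(x·I − A) (e.g. by cofactor expansion or by noting that A is similar to its Jordan form J, which has the same characteristic polynomial as A) gives
  χ_A(x) = x^5 - 12*x^4 + 57*x^3 - 134*x^2 + 156*x - 72
which factors as (x - 3)^2*(x - 2)^3. The eigenvalues (with algebraic multiplicities) are λ = 2 with multiplicity 3, λ = 3 with multiplicity 2.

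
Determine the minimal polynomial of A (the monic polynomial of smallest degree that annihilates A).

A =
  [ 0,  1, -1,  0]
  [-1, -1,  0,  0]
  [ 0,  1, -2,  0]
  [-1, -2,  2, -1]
x^3 + 3*x^2 + 3*x + 1

The characteristic polynomial is χ_A(x) = (x + 1)^4, so the eigenvalues are known. The minimal polynomial is
  m_A(x) = Π_λ (x − λ)^{k_λ}
where k_λ is the size of the *largest* Jordan block for λ (equivalently, the smallest k with (A − λI)^k v = 0 for every generalised eigenvector v of λ).

  λ = -1: largest Jordan block has size 3, contributing (x + 1)^3

So m_A(x) = (x + 1)^3 = x^3 + 3*x^2 + 3*x + 1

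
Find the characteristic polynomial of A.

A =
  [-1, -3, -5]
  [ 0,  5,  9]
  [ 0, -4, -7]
x^3 + 3*x^2 + 3*x + 1

Expanding det(x·I − A) (e.g. by cofactor expansion or by noting that A is similar to its Jordan form J, which has the same characteristic polynomial as A) gives
  χ_A(x) = x^3 + 3*x^2 + 3*x + 1
which factors as (x + 1)^3. The eigenvalues (with algebraic multiplicities) are λ = -1 with multiplicity 3.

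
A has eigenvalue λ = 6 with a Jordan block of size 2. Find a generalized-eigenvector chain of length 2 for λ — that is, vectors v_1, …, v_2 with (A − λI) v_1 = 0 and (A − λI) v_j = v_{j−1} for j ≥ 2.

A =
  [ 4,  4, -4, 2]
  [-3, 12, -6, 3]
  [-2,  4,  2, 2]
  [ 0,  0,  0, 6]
A Jordan chain for λ = 6 of length 2:
v_1 = (-2, -3, -2, 0)ᵀ
v_2 = (1, 0, 0, 0)ᵀ

Let N = A − (6)·I. We want v_2 with N^2 v_2 = 0 but N^1 v_2 ≠ 0; then v_{j-1} := N · v_j for j = 2, …, 2.

Pick v_2 = (1, 0, 0, 0)ᵀ.
Then v_1 = N · v_2 = (-2, -3, -2, 0)ᵀ.

Sanity check: (A − (6)·I) v_1 = (0, 0, 0, 0)ᵀ = 0. ✓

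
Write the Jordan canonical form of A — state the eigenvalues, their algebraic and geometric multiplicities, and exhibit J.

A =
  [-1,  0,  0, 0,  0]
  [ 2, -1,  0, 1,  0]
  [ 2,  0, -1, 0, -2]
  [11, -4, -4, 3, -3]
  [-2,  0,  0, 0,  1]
J_1(-1) ⊕ J_1(-1) ⊕ J_3(1)

The characteristic polynomial is
  det(x·I − A) = x^5 - x^4 - 2*x^3 + 2*x^2 + x - 1 = (x - 1)^3*(x + 1)^2

Eigenvalues and multiplicities (the geometric multiplicity of λ is n − rank(A − λI), which equals the number of Jordan blocks for λ):
  λ = -1: algebraic multiplicity = 2, geometric multiplicity = 2
  λ = 1: algebraic multiplicity = 3, geometric multiplicity = 1

Determining the block sizes for each eigenvalue:
  λ = -1: gm = am = 2, so every block has size 1 → block sizes [1, 1]
  λ = 1: one block (gm = 1), so the single block has size am = 3 → block sizes [3]

Assembling the blocks gives a Jordan form
J =
  [-1,  0, 0, 0, 0]
  [ 0, -1, 0, 0, 0]
  [ 0,  0, 1, 1, 0]
  [ 0,  0, 0, 1, 1]
  [ 0,  0, 0, 0, 1]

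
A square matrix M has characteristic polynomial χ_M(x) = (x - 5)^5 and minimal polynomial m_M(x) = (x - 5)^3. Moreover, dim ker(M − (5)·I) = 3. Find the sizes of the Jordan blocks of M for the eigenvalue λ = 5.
Block sizes for λ = 5: [3, 1, 1]

Step 1 — from the characteristic polynomial, algebraic multiplicity of λ = 5 is 5. From dim ker(M − (5)·I) = 3, there are exactly 3 Jordan blocks for λ = 5.
Step 2 — from the minimal polynomial, the factor (x − 5)^3 tells us the largest block for λ = 5 has size 3.
Step 3 — with total size 5, 3 blocks, and largest block 3, the block sizes (in nonincreasing order) are [3, 1, 1].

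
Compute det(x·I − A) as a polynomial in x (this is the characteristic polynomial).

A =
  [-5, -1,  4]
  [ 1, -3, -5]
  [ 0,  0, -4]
x^3 + 12*x^2 + 48*x + 64

Expanding det(x·I − A) (e.g. by cofactor expansion or by noting that A is similar to its Jordan form J, which has the same characteristic polynomial as A) gives
  χ_A(x) = x^3 + 12*x^2 + 48*x + 64
which factors as (x + 4)^3. The eigenvalues (with algebraic multiplicities) are λ = -4 with multiplicity 3.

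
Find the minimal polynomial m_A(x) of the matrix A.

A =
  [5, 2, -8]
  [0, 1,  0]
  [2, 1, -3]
x^2 - 2*x + 1

The characteristic polynomial is χ_A(x) = (x - 1)^3, so the eigenvalues are known. The minimal polynomial is
  m_A(x) = Π_λ (x − λ)^{k_λ}
where k_λ is the size of the *largest* Jordan block for λ (equivalently, the smallest k with (A − λI)^k v = 0 for every generalised eigenvector v of λ).

  λ = 1: largest Jordan block has size 2, contributing (x − 1)^2

So m_A(x) = (x - 1)^2 = x^2 - 2*x + 1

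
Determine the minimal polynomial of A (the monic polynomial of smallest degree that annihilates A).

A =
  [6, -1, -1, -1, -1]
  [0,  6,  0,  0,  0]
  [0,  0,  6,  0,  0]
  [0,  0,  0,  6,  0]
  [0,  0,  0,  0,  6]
x^2 - 12*x + 36

The characteristic polynomial is χ_A(x) = (x - 6)^5, so the eigenvalues are known. The minimal polynomial is
  m_A(x) = Π_λ (x − λ)^{k_λ}
where k_λ is the size of the *largest* Jordan block for λ (equivalently, the smallest k with (A − λI)^k v = 0 for every generalised eigenvector v of λ).

  λ = 6: largest Jordan block has size 2, contributing (x − 6)^2

So m_A(x) = (x - 6)^2 = x^2 - 12*x + 36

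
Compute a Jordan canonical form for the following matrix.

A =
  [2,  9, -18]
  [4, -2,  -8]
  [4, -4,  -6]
J_2(-4) ⊕ J_1(2)

The characteristic polynomial is
  det(x·I − A) = x^3 + 6*x^2 - 32 = (x - 2)*(x + 4)^2

Eigenvalues and multiplicities (the geometric multiplicity of λ is n − rank(A − λI), which equals the number of Jordan blocks for λ):
  λ = -4: algebraic multiplicity = 2, geometric multiplicity = 1
  λ = 2: algebraic multiplicity = 1, geometric multiplicity = 1

Determining the block sizes for each eigenvalue:
  λ = -4: one block (gm = 1), so the single block has size am = 2 → block sizes [2]
  λ = 2: one block (gm = 1), so the single block has size am = 1 → block sizes [1]

Assembling the blocks gives a Jordan form
J =
  [-4,  1, 0]
  [ 0, -4, 0]
  [ 0,  0, 2]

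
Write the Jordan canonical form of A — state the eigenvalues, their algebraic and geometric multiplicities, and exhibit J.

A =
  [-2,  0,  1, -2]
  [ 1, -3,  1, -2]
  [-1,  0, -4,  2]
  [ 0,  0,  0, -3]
J_2(-3) ⊕ J_1(-3) ⊕ J_1(-3)

The characteristic polynomial is
  det(x·I − A) = x^4 + 12*x^3 + 54*x^2 + 108*x + 81 = (x + 3)^4

Eigenvalues and multiplicities (the geometric multiplicity of λ is n − rank(A − λI), which equals the number of Jordan blocks for λ):
  λ = -3: algebraic multiplicity = 4, geometric multiplicity = 3

Determining the block sizes for each eigenvalue:
  λ = -3: 3 blocks summing to 4 forces exactly one block of size 2 and the rest size 1 → block sizes [2, 1, 1]

Assembling the blocks gives a Jordan form
J =
  [-3,  1,  0,  0]
  [ 0, -3,  0,  0]
  [ 0,  0, -3,  0]
  [ 0,  0,  0, -3]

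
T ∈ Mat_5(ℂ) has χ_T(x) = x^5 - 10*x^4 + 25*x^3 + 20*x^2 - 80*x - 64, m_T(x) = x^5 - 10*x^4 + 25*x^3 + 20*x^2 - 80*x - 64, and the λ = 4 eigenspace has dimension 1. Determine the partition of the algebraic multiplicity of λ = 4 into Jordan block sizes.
Block sizes for λ = 4: [3]

Step 1 — from the characteristic polynomial, algebraic multiplicity of λ = 4 is 3. From dim ker(T − (4)·I) = 1, there are exactly 1 Jordan blocks for λ = 4.
Step 2 — from the minimal polynomial, the factor (x − 4)^3 tells us the largest block for λ = 4 has size 3.
Step 3 — with total size 3, 1 blocks, and largest block 3, the block sizes (in nonincreasing order) are [3].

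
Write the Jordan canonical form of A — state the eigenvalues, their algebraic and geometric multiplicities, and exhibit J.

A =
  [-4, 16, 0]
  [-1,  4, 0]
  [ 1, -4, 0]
J_2(0) ⊕ J_1(0)

The characteristic polynomial is
  det(x·I − A) = x^3

Eigenvalues and multiplicities (the geometric multiplicity of λ is n − rank(A − λI), which equals the number of Jordan blocks for λ):
  λ = 0: algebraic multiplicity = 3, geometric multiplicity = 2

Determining the block sizes for each eigenvalue:
  λ = 0: 2 blocks summing to 3 forces exactly one block of size 2 and the rest size 1 → block sizes [2, 1]

Assembling the blocks gives a Jordan form
J =
  [0, 1, 0]
  [0, 0, 0]
  [0, 0, 0]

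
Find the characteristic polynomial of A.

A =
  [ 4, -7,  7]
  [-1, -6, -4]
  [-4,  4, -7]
x^3 + 9*x^2 + 27*x + 27

Expanding det(x·I − A) (e.g. by cofactor expansion or by noting that A is similar to its Jordan form J, which has the same characteristic polynomial as A) gives
  χ_A(x) = x^3 + 9*x^2 + 27*x + 27
which factors as (x + 3)^3. The eigenvalues (with algebraic multiplicities) are λ = -3 with multiplicity 3.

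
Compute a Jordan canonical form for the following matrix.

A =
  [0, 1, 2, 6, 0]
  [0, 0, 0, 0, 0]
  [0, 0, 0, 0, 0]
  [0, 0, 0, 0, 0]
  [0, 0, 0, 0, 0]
J_2(0) ⊕ J_1(0) ⊕ J_1(0) ⊕ J_1(0)

The characteristic polynomial is
  det(x·I − A) = x^5

Eigenvalues and multiplicities (the geometric multiplicity of λ is n − rank(A − λI), which equals the number of Jordan blocks for λ):
  λ = 0: algebraic multiplicity = 5, geometric multiplicity = 4

Determining the block sizes for each eigenvalue:
  λ = 0: 4 blocks summing to 5 forces exactly one block of size 2 and the rest size 1 → block sizes [2, 1, 1, 1]

Assembling the blocks gives a Jordan form
J =
  [0, 1, 0, 0, 0]
  [0, 0, 0, 0, 0]
  [0, 0, 0, 0, 0]
  [0, 0, 0, 0, 0]
  [0, 0, 0, 0, 0]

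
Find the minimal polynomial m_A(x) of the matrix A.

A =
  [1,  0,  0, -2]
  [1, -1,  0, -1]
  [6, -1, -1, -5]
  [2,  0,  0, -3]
x^3 + 3*x^2 + 3*x + 1

The characteristic polynomial is χ_A(x) = (x + 1)^4, so the eigenvalues are known. The minimal polynomial is
  m_A(x) = Π_λ (x − λ)^{k_λ}
where k_λ is the size of the *largest* Jordan block for λ (equivalently, the smallest k with (A − λI)^k v = 0 for every generalised eigenvector v of λ).

  λ = -1: largest Jordan block has size 3, contributing (x + 1)^3

So m_A(x) = (x + 1)^3 = x^3 + 3*x^2 + 3*x + 1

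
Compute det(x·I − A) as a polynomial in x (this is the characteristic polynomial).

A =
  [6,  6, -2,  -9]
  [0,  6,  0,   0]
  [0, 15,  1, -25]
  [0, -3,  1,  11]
x^4 - 24*x^3 + 216*x^2 - 864*x + 1296

Expanding det(x·I − A) (e.g. by cofactor expansion or by noting that A is similar to its Jordan form J, which has the same characteristic polynomial as A) gives
  χ_A(x) = x^4 - 24*x^3 + 216*x^2 - 864*x + 1296
which factors as (x - 6)^4. The eigenvalues (with algebraic multiplicities) are λ = 6 with multiplicity 4.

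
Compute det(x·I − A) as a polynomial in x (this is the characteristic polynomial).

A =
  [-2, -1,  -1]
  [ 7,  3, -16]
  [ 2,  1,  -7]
x^3 + 6*x^2 + 12*x + 8

Expanding det(x·I − A) (e.g. by cofactor expansion or by noting that A is similar to its Jordan form J, which has the same characteristic polynomial as A) gives
  χ_A(x) = x^3 + 6*x^2 + 12*x + 8
which factors as (x + 2)^3. The eigenvalues (with algebraic multiplicities) are λ = -2 with multiplicity 3.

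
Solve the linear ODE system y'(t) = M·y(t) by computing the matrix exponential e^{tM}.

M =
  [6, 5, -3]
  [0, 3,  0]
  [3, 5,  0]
e^{tM} =
  [3*t*exp(3*t) + exp(3*t), 5*t*exp(3*t), -3*t*exp(3*t)]
  [0, exp(3*t), 0]
  [3*t*exp(3*t), 5*t*exp(3*t), -3*t*exp(3*t) + exp(3*t)]

Strategy: write M = P · J · P⁻¹ where J is a Jordan canonical form, so e^{tM} = P · e^{tJ} · P⁻¹, and e^{tJ} can be computed block-by-block.

M has Jordan form
J =
  [3, 1, 0]
  [0, 3, 0]
  [0, 0, 3]
(up to reordering of blocks).

Per-block formulas:
  For a 1×1 block at λ = 3: exp(t · [3]) = [e^(3t)].
  For a 2×2 Jordan block J_2(3): exp(t · J_2(3)) = e^(3t)·(I + t·N), where N is the 2×2 nilpotent shift.

After assembling e^{tJ} and conjugating by P, we get:

e^{tM} =
  [3*t*exp(3*t) + exp(3*t), 5*t*exp(3*t), -3*t*exp(3*t)]
  [0, exp(3*t), 0]
  [3*t*exp(3*t), 5*t*exp(3*t), -3*t*exp(3*t) + exp(3*t)]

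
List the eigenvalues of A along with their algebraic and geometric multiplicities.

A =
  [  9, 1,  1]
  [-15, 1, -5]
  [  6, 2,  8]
λ = 6: alg = 3, geom = 2

Step 1 — factor the characteristic polynomial to read off the algebraic multiplicities:
  χ_A(x) = (x - 6)^3

Step 2 — compute geometric multiplicities via the rank-nullity identity g(λ) = n − rank(A − λI):
  rank(A − (6)·I) = 1, so dim ker(A − (6)·I) = n − 1 = 2

Summary:
  λ = 6: algebraic multiplicity = 3, geometric multiplicity = 2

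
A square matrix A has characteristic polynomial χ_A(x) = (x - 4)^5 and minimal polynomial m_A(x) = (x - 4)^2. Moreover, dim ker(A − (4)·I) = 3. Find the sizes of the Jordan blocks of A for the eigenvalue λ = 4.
Block sizes for λ = 4: [2, 2, 1]

Step 1 — from the characteristic polynomial, algebraic multiplicity of λ = 4 is 5. From dim ker(A − (4)·I) = 3, there are exactly 3 Jordan blocks for λ = 4.
Step 2 — from the minimal polynomial, the factor (x − 4)^2 tells us the largest block for λ = 4 has size 2.
Step 3 — with total size 5, 3 blocks, and largest block 2, the block sizes (in nonincreasing order) are [2, 2, 1].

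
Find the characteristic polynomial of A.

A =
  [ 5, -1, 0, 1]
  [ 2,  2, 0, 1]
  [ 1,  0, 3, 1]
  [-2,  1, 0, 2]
x^4 - 12*x^3 + 54*x^2 - 108*x + 81

Expanding det(x·I − A) (e.g. by cofactor expansion or by noting that A is similar to its Jordan form J, which has the same characteristic polynomial as A) gives
  χ_A(x) = x^4 - 12*x^3 + 54*x^2 - 108*x + 81
which factors as (x - 3)^4. The eigenvalues (with algebraic multiplicities) are λ = 3 with multiplicity 4.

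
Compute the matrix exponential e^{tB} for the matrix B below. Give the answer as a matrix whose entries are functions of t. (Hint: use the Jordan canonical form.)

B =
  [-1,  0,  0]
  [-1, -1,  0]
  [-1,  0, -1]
e^{tB} =
  [exp(-t), 0, 0]
  [-t*exp(-t), exp(-t), 0]
  [-t*exp(-t), 0, exp(-t)]

Strategy: write B = P · J · P⁻¹ where J is a Jordan canonical form, so e^{tB} = P · e^{tJ} · P⁻¹, and e^{tJ} can be computed block-by-block.

B has Jordan form
J =
  [-1,  1,  0]
  [ 0, -1,  0]
  [ 0,  0, -1]
(up to reordering of blocks).

Per-block formulas:
  For a 1×1 block at λ = -1: exp(t · [-1]) = [e^(-1t)].
  For a 2×2 Jordan block J_2(-1): exp(t · J_2(-1)) = e^(-1t)·(I + t·N), where N is the 2×2 nilpotent shift.

After assembling e^{tJ} and conjugating by P, we get:

e^{tB} =
  [exp(-t), 0, 0]
  [-t*exp(-t), exp(-t), 0]
  [-t*exp(-t), 0, exp(-t)]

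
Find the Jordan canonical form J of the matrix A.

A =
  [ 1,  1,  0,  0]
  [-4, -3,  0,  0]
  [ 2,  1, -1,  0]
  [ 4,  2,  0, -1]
J_2(-1) ⊕ J_1(-1) ⊕ J_1(-1)

The characteristic polynomial is
  det(x·I − A) = x^4 + 4*x^3 + 6*x^2 + 4*x + 1 = (x + 1)^4

Eigenvalues and multiplicities (the geometric multiplicity of λ is n − rank(A − λI), which equals the number of Jordan blocks for λ):
  λ = -1: algebraic multiplicity = 4, geometric multiplicity = 3

Determining the block sizes for each eigenvalue:
  λ = -1: 3 blocks summing to 4 forces exactly one block of size 2 and the rest size 1 → block sizes [2, 1, 1]

Assembling the blocks gives a Jordan form
J =
  [-1,  1,  0,  0]
  [ 0, -1,  0,  0]
  [ 0,  0, -1,  0]
  [ 0,  0,  0, -1]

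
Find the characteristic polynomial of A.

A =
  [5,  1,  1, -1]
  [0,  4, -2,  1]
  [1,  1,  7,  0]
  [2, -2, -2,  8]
x^4 - 24*x^3 + 216*x^2 - 864*x + 1296

Expanding det(x·I − A) (e.g. by cofactor expansion or by noting that A is similar to its Jordan form J, which has the same characteristic polynomial as A) gives
  χ_A(x) = x^4 - 24*x^3 + 216*x^2 - 864*x + 1296
which factors as (x - 6)^4. The eigenvalues (with algebraic multiplicities) are λ = 6 with multiplicity 4.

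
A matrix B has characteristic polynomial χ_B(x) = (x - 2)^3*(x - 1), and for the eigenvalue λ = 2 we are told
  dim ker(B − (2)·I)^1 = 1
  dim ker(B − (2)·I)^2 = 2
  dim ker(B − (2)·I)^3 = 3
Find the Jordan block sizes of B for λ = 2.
Block sizes for λ = 2: [3]

From the dimensions of kernels of powers, the number of Jordan blocks of size at least j is d_j − d_{j−1} where d_j = dim ker(N^j) (with d_0 = 0). Computing the differences gives [1, 1, 1].
The number of blocks of size exactly k is (#blocks of size ≥ k) − (#blocks of size ≥ k + 1), so the partition is: 1 block(s) of size 3.
In nonincreasing order the block sizes are [3].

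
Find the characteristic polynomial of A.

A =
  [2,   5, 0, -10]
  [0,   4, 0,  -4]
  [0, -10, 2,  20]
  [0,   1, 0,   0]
x^4 - 8*x^3 + 24*x^2 - 32*x + 16

Expanding det(x·I − A) (e.g. by cofactor expansion or by noting that A is similar to its Jordan form J, which has the same characteristic polynomial as A) gives
  χ_A(x) = x^4 - 8*x^3 + 24*x^2 - 32*x + 16
which factors as (x - 2)^4. The eigenvalues (with algebraic multiplicities) are λ = 2 with multiplicity 4.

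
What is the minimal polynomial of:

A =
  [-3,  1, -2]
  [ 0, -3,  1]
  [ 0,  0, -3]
x^3 + 9*x^2 + 27*x + 27

The characteristic polynomial is χ_A(x) = (x + 3)^3, so the eigenvalues are known. The minimal polynomial is
  m_A(x) = Π_λ (x − λ)^{k_λ}
where k_λ is the size of the *largest* Jordan block for λ (equivalently, the smallest k with (A − λI)^k v = 0 for every generalised eigenvector v of λ).

  λ = -3: largest Jordan block has size 3, contributing (x + 3)^3

So m_A(x) = (x + 3)^3 = x^3 + 9*x^2 + 27*x + 27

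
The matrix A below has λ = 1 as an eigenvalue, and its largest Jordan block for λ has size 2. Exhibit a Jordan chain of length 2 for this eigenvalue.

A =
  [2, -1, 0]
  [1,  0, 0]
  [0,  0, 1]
A Jordan chain for λ = 1 of length 2:
v_1 = (1, 1, 0)ᵀ
v_2 = (1, 0, 0)ᵀ

Let N = A − (1)·I. We want v_2 with N^2 v_2 = 0 but N^1 v_2 ≠ 0; then v_{j-1} := N · v_j for j = 2, …, 2.

Pick v_2 = (1, 0, 0)ᵀ.
Then v_1 = N · v_2 = (1, 1, 0)ᵀ.

Sanity check: (A − (1)·I) v_1 = (0, 0, 0)ᵀ = 0. ✓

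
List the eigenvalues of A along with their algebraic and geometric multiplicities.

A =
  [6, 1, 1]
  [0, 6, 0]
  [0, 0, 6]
λ = 6: alg = 3, geom = 2

Step 1 — factor the characteristic polynomial to read off the algebraic multiplicities:
  χ_A(x) = (x - 6)^3

Step 2 — compute geometric multiplicities via the rank-nullity identity g(λ) = n − rank(A − λI):
  rank(A − (6)·I) = 1, so dim ker(A − (6)·I) = n − 1 = 2

Summary:
  λ = 6: algebraic multiplicity = 3, geometric multiplicity = 2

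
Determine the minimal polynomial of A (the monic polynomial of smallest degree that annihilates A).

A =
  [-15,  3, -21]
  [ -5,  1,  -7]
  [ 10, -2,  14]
x^2

The characteristic polynomial is χ_A(x) = x^3, so the eigenvalues are known. The minimal polynomial is
  m_A(x) = Π_λ (x − λ)^{k_λ}
where k_λ is the size of the *largest* Jordan block for λ (equivalently, the smallest k with (A − λI)^k v = 0 for every generalised eigenvector v of λ).

  λ = 0: largest Jordan block has size 2, contributing (x − 0)^2

So m_A(x) = x^2 = x^2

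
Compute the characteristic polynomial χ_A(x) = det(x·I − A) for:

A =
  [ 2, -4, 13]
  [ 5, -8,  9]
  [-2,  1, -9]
x^3 + 15*x^2 + 75*x + 125

Expanding det(x·I − A) (e.g. by cofactor expansion or by noting that A is similar to its Jordan form J, which has the same characteristic polynomial as A) gives
  χ_A(x) = x^3 + 15*x^2 + 75*x + 125
which factors as (x + 5)^3. The eigenvalues (with algebraic multiplicities) are λ = -5 with multiplicity 3.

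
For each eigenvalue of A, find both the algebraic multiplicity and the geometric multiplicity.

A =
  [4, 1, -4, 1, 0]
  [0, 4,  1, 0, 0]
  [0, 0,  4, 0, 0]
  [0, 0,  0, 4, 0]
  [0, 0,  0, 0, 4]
λ = 4: alg = 5, geom = 3

Step 1 — factor the characteristic polynomial to read off the algebraic multiplicities:
  χ_A(x) = (x - 4)^5

Step 2 — compute geometric multiplicities via the rank-nullity identity g(λ) = n − rank(A − λI):
  rank(A − (4)·I) = 2, so dim ker(A − (4)·I) = n − 2 = 3

Summary:
  λ = 4: algebraic multiplicity = 5, geometric multiplicity = 3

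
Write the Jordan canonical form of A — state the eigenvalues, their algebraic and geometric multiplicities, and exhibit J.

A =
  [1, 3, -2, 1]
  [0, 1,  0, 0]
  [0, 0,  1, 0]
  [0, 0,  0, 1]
J_2(1) ⊕ J_1(1) ⊕ J_1(1)

The characteristic polynomial is
  det(x·I − A) = x^4 - 4*x^3 + 6*x^2 - 4*x + 1 = (x - 1)^4

Eigenvalues and multiplicities (the geometric multiplicity of λ is n − rank(A − λI), which equals the number of Jordan blocks for λ):
  λ = 1: algebraic multiplicity = 4, geometric multiplicity = 3

Determining the block sizes for each eigenvalue:
  λ = 1: 3 blocks summing to 4 forces exactly one block of size 2 and the rest size 1 → block sizes [2, 1, 1]

Assembling the blocks gives a Jordan form
J =
  [1, 1, 0, 0]
  [0, 1, 0, 0]
  [0, 0, 1, 0]
  [0, 0, 0, 1]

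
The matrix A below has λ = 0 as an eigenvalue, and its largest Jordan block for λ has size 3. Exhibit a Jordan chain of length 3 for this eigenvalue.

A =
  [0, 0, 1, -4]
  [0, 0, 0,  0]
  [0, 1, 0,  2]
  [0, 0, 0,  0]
A Jordan chain for λ = 0 of length 3:
v_1 = (1, 0, 0, 0)ᵀ
v_2 = (0, 0, 1, 0)ᵀ
v_3 = (0, 1, 0, 0)ᵀ

Let N = A − (0)·I. We want v_3 with N^3 v_3 = 0 but N^2 v_3 ≠ 0; then v_{j-1} := N · v_j for j = 3, …, 2.

Pick v_3 = (0, 1, 0, 0)ᵀ.
Then v_2 = N · v_3 = (0, 0, 1, 0)ᵀ.
Then v_1 = N · v_2 = (1, 0, 0, 0)ᵀ.

Sanity check: (A − (0)·I) v_1 = (0, 0, 0, 0)ᵀ = 0. ✓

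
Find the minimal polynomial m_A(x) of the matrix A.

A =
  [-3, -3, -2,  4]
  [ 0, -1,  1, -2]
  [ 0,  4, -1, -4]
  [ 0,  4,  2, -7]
x^3 + 9*x^2 + 27*x + 27

The characteristic polynomial is χ_A(x) = (x + 3)^4, so the eigenvalues are known. The minimal polynomial is
  m_A(x) = Π_λ (x − λ)^{k_λ}
where k_λ is the size of the *largest* Jordan block for λ (equivalently, the smallest k with (A − λI)^k v = 0 for every generalised eigenvector v of λ).

  λ = -3: largest Jordan block has size 3, contributing (x + 3)^3

So m_A(x) = (x + 3)^3 = x^3 + 9*x^2 + 27*x + 27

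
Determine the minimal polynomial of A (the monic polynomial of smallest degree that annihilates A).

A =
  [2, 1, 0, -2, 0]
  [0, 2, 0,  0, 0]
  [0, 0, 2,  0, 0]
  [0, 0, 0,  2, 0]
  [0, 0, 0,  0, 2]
x^2 - 4*x + 4

The characteristic polynomial is χ_A(x) = (x - 2)^5, so the eigenvalues are known. The minimal polynomial is
  m_A(x) = Π_λ (x − λ)^{k_λ}
where k_λ is the size of the *largest* Jordan block for λ (equivalently, the smallest k with (A − λI)^k v = 0 for every generalised eigenvector v of λ).

  λ = 2: largest Jordan block has size 2, contributing (x − 2)^2

So m_A(x) = (x - 2)^2 = x^2 - 4*x + 4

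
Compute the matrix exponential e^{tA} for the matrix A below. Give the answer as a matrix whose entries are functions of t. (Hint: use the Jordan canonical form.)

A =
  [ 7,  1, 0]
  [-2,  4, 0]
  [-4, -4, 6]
e^{tA} =
  [2*exp(6*t) - exp(5*t), exp(6*t) - exp(5*t), 0]
  [-2*exp(6*t) + 2*exp(5*t), -exp(6*t) + 2*exp(5*t), 0]
  [-4*exp(6*t) + 4*exp(5*t), -4*exp(6*t) + 4*exp(5*t), exp(6*t)]

Strategy: write A = P · J · P⁻¹ where J is a Jordan canonical form, so e^{tA} = P · e^{tJ} · P⁻¹, and e^{tJ} can be computed block-by-block.

A has Jordan form
J =
  [5, 0, 0]
  [0, 6, 0]
  [0, 0, 6]
(up to reordering of blocks).

Per-block formulas:
  For a 1×1 block at λ = 6: exp(t · [6]) = [e^(6t)].
  For a 1×1 block at λ = 5: exp(t · [5]) = [e^(5t)].

After assembling e^{tJ} and conjugating by P, we get:

e^{tA} =
  [2*exp(6*t) - exp(5*t), exp(6*t) - exp(5*t), 0]
  [-2*exp(6*t) + 2*exp(5*t), -exp(6*t) + 2*exp(5*t), 0]
  [-4*exp(6*t) + 4*exp(5*t), -4*exp(6*t) + 4*exp(5*t), exp(6*t)]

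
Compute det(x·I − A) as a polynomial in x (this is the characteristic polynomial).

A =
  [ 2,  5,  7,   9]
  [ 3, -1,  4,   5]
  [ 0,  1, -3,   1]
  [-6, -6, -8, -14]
x^4 + 16*x^3 + 96*x^2 + 256*x + 256

Expanding det(x·I − A) (e.g. by cofactor expansion or by noting that A is similar to its Jordan form J, which has the same characteristic polynomial as A) gives
  χ_A(x) = x^4 + 16*x^3 + 96*x^2 + 256*x + 256
which factors as (x + 4)^4. The eigenvalues (with algebraic multiplicities) are λ = -4 with multiplicity 4.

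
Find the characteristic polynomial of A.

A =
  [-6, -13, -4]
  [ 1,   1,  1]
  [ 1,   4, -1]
x^3 + 6*x^2 + 12*x + 8

Expanding det(x·I − A) (e.g. by cofactor expansion or by noting that A is similar to its Jordan form J, which has the same characteristic polynomial as A) gives
  χ_A(x) = x^3 + 6*x^2 + 12*x + 8
which factors as (x + 2)^3. The eigenvalues (with algebraic multiplicities) are λ = -2 with multiplicity 3.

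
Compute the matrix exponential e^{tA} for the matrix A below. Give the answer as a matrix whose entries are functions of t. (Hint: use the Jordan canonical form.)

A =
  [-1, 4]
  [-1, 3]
e^{tA} =
  [-2*t*exp(t) + exp(t), 4*t*exp(t)]
  [-t*exp(t), 2*t*exp(t) + exp(t)]

Strategy: write A = P · J · P⁻¹ where J is a Jordan canonical form, so e^{tA} = P · e^{tJ} · P⁻¹, and e^{tJ} can be computed block-by-block.

A has Jordan form
J =
  [1, 1]
  [0, 1]
(up to reordering of blocks).

Per-block formulas:
  For a 2×2 Jordan block J_2(1): exp(t · J_2(1)) = e^(1t)·(I + t·N), where N is the 2×2 nilpotent shift.

After assembling e^{tJ} and conjugating by P, we get:

e^{tA} =
  [-2*t*exp(t) + exp(t), 4*t*exp(t)]
  [-t*exp(t), 2*t*exp(t) + exp(t)]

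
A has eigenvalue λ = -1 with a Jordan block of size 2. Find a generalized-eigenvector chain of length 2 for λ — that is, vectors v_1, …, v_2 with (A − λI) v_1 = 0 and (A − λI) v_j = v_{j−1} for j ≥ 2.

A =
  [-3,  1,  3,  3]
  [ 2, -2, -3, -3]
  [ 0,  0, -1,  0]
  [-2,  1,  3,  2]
A Jordan chain for λ = -1 of length 2:
v_1 = (-2, 2, 0, -2)ᵀ
v_2 = (1, 0, 0, 0)ᵀ

Let N = A − (-1)·I. We want v_2 with N^2 v_2 = 0 but N^1 v_2 ≠ 0; then v_{j-1} := N · v_j for j = 2, …, 2.

Pick v_2 = (1, 0, 0, 0)ᵀ.
Then v_1 = N · v_2 = (-2, 2, 0, -2)ᵀ.

Sanity check: (A − (-1)·I) v_1 = (0, 0, 0, 0)ᵀ = 0. ✓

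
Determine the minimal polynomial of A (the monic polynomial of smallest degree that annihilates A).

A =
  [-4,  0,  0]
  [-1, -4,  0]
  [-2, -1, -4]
x^3 + 12*x^2 + 48*x + 64

The characteristic polynomial is χ_A(x) = (x + 4)^3, so the eigenvalues are known. The minimal polynomial is
  m_A(x) = Π_λ (x − λ)^{k_λ}
where k_λ is the size of the *largest* Jordan block for λ (equivalently, the smallest k with (A − λI)^k v = 0 for every generalised eigenvector v of λ).

  λ = -4: largest Jordan block has size 3, contributing (x + 4)^3

So m_A(x) = (x + 4)^3 = x^3 + 12*x^2 + 48*x + 64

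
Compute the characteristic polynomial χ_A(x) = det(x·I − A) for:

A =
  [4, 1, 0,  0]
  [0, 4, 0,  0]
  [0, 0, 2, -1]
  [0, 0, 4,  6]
x^4 - 16*x^3 + 96*x^2 - 256*x + 256

Expanding det(x·I − A) (e.g. by cofactor expansion or by noting that A is similar to its Jordan form J, which has the same characteristic polynomial as A) gives
  χ_A(x) = x^4 - 16*x^3 + 96*x^2 - 256*x + 256
which factors as (x - 4)^4. The eigenvalues (with algebraic multiplicities) are λ = 4 with multiplicity 4.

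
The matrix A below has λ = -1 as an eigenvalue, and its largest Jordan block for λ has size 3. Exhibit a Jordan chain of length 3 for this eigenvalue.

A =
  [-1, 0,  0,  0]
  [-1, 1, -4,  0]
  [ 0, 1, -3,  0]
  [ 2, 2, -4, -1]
A Jordan chain for λ = -1 of length 3:
v_1 = (0, -2, -1, -2)ᵀ
v_2 = (0, -1, 0, 2)ᵀ
v_3 = (1, 0, 0, 0)ᵀ

Let N = A − (-1)·I. We want v_3 with N^3 v_3 = 0 but N^2 v_3 ≠ 0; then v_{j-1} := N · v_j for j = 3, …, 2.

Pick v_3 = (1, 0, 0, 0)ᵀ.
Then v_2 = N · v_3 = (0, -1, 0, 2)ᵀ.
Then v_1 = N · v_2 = (0, -2, -1, -2)ᵀ.

Sanity check: (A − (-1)·I) v_1 = (0, 0, 0, 0)ᵀ = 0. ✓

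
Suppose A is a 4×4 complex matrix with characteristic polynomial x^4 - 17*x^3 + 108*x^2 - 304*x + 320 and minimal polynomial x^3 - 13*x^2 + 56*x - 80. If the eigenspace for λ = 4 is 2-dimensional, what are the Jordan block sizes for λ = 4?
Block sizes for λ = 4: [2, 1]

Step 1 — from the characteristic polynomial, algebraic multiplicity of λ = 4 is 3. From dim ker(A − (4)·I) = 2, there are exactly 2 Jordan blocks for λ = 4.
Step 2 — from the minimal polynomial, the factor (x − 4)^2 tells us the largest block for λ = 4 has size 2.
Step 3 — with total size 3, 2 blocks, and largest block 2, the block sizes (in nonincreasing order) are [2, 1].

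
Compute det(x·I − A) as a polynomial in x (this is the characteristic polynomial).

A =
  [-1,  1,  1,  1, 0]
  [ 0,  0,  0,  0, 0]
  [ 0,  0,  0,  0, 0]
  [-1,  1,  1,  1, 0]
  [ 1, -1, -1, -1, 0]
x^5

Expanding det(x·I − A) (e.g. by cofactor expansion or by noting that A is similar to its Jordan form J, which has the same characteristic polynomial as A) gives
  χ_A(x) = x^5
which factors as x^5. The eigenvalues (with algebraic multiplicities) are λ = 0 with multiplicity 5.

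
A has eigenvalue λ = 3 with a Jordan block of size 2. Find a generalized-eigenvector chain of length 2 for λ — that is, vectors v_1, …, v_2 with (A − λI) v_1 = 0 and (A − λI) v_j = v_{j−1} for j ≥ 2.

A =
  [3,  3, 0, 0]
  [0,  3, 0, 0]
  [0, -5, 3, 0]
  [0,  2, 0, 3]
A Jordan chain for λ = 3 of length 2:
v_1 = (3, 0, -5, 2)ᵀ
v_2 = (0, 1, 0, 0)ᵀ

Let N = A − (3)·I. We want v_2 with N^2 v_2 = 0 but N^1 v_2 ≠ 0; then v_{j-1} := N · v_j for j = 2, …, 2.

Pick v_2 = (0, 1, 0, 0)ᵀ.
Then v_1 = N · v_2 = (3, 0, -5, 2)ᵀ.

Sanity check: (A − (3)·I) v_1 = (0, 0, 0, 0)ᵀ = 0. ✓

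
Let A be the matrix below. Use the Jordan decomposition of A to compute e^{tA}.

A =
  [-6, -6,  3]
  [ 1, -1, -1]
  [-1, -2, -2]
e^{tA} =
  [-3*t*exp(-3*t) + exp(-3*t), -6*t*exp(-3*t), 3*t*exp(-3*t)]
  [t*exp(-3*t), 2*t*exp(-3*t) + exp(-3*t), -t*exp(-3*t)]
  [-t*exp(-3*t), -2*t*exp(-3*t), t*exp(-3*t) + exp(-3*t)]

Strategy: write A = P · J · P⁻¹ where J is a Jordan canonical form, so e^{tA} = P · e^{tJ} · P⁻¹, and e^{tJ} can be computed block-by-block.

A has Jordan form
J =
  [-3,  1,  0]
  [ 0, -3,  0]
  [ 0,  0, -3]
(up to reordering of blocks).

Per-block formulas:
  For a 1×1 block at λ = -3: exp(t · [-3]) = [e^(-3t)].
  For a 2×2 Jordan block J_2(-3): exp(t · J_2(-3)) = e^(-3t)·(I + t·N), where N is the 2×2 nilpotent shift.

After assembling e^{tJ} and conjugating by P, we get:

e^{tA} =
  [-3*t*exp(-3*t) + exp(-3*t), -6*t*exp(-3*t), 3*t*exp(-3*t)]
  [t*exp(-3*t), 2*t*exp(-3*t) + exp(-3*t), -t*exp(-3*t)]
  [-t*exp(-3*t), -2*t*exp(-3*t), t*exp(-3*t) + exp(-3*t)]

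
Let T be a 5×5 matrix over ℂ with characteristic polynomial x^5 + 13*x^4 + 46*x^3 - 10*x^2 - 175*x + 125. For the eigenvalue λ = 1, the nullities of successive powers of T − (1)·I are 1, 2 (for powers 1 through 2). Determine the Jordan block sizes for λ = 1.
Block sizes for λ = 1: [2]

From the dimensions of kernels of powers, the number of Jordan blocks of size at least j is d_j − d_{j−1} where d_j = dim ker(N^j) (with d_0 = 0). Computing the differences gives [1, 1].
The number of blocks of size exactly k is (#blocks of size ≥ k) − (#blocks of size ≥ k + 1), so the partition is: 1 block(s) of size 2.
In nonincreasing order the block sizes are [2].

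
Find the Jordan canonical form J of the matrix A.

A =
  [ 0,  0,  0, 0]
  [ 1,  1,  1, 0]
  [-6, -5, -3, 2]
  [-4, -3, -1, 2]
J_3(0) ⊕ J_1(0)

The characteristic polynomial is
  det(x·I − A) = x^4

Eigenvalues and multiplicities (the geometric multiplicity of λ is n − rank(A − λI), which equals the number of Jordan blocks for λ):
  λ = 0: algebraic multiplicity = 4, geometric multiplicity = 2

Determining the block sizes for each eigenvalue:
  λ = 0: with am = 4 and gm = 2, the partition is not yet determined (e.g. several partitions of 4 into 2 parts exist). Let N = A − (0)·I. Computing rank(N^1) = 2, rank(N^2) = 1, rank(N^3) = 0; the number of blocks of size ≥ j is rank(N^{j−1}) − rank(N^j), giving [2, 1, 1]. So we have 1 block(s) of size 3, 1 block(s) of size 1 → block sizes [3, 1]

Assembling the blocks gives a Jordan form
J =
  [0, 1, 0, 0]
  [0, 0, 1, 0]
  [0, 0, 0, 0]
  [0, 0, 0, 0]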